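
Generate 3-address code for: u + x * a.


Break into single-operator statements:
t1 = x * a
t2 = u + t1


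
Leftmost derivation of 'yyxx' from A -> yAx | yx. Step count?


Derivation: A => yAx => yyxx
Steps: 2


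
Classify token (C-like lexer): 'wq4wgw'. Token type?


Pattern: letter/underscore followed by alphanumerics, not a keyword
Type: IDENTIFIER


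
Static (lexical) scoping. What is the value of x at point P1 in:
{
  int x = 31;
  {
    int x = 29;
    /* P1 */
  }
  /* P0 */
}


x declared in the same block as P1
x = 29


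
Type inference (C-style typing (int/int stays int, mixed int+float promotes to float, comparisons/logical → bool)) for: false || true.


Operand types: bool || bool
Rule: logical operators take bool operands and yield bool
Result type: bool


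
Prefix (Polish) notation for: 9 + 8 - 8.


left-to-right (same/higher precedence on left): tree is (- (+ 9 8) 8)
Prefix: - + 9 8 8


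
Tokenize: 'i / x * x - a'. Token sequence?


Scan left to right, longest-match per lexeme
Tokens: ID(i), OP(/), ID(x), OP(*), ID(x), OP(-), ID(a)


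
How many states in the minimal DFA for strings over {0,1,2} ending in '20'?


Track the longest suffix of input matching a prefix of '20': 3 classes (prefixes of length 0..2)
Minimal DFA: 3 states


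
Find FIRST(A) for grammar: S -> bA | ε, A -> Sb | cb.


Per alternative of A: FIRST(Sb) = {b}; FIRST(cb) = {c}
FIRST(A) = {b, c}


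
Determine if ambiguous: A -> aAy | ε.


balanced a^n…y^n: each string has a unique parse
Unambiguous


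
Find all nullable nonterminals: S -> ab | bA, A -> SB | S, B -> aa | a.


A nonterminal is nullable iff some alternative derives ε (directly, or every symbol in it is nullable)
Nullable: {}


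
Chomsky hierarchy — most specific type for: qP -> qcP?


LHS has context (more than one symbol) and |LHS| ≤ |RHS|
Classification: Type 1 (Context-Sensitive)


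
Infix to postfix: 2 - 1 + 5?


Left to right (same or higher precedence on left)
Postfix: 2 1 - 5 +


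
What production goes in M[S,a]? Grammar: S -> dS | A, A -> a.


For [S, a]: 'a' ∈ FIRST(A)
Entry: S -> A


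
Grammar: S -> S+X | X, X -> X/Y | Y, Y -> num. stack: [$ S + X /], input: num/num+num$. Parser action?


no handle; shift 'num'
Action: shift


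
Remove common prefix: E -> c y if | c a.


Common prefix: 'c'
Factored: E -> c E', E' -> y if | a


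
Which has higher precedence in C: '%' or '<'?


'%' is multiplicative (level 10); '<' is relational (level 7)
Higher level binds tighter
'%' has higher precedence than '<'


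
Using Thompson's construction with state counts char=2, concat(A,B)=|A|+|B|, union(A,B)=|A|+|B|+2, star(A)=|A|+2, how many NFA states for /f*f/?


Syntax tree has 2 char leaf(s), 0 union(s), 1 star(s)
chars contribute 2×2 = 4; each union adds +2; each star adds +2
Total: 4 + 0 + 2 = 6 states


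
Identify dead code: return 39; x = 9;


statement follows a return and is unreachable
Dead: 'x = 9'


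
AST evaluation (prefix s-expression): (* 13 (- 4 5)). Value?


Evaluate inner: (- 4 5) = -1
Evaluate root: (* 13 -1) = -13
Result: -13


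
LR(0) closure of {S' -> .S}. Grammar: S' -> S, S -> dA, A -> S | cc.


Start: S' -> .S
For each item with dot before a nonterminal B, add B -> .γ for every B-production
Closure: [S' -> .S, S -> .dA]


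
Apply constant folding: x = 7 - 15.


7 - 15 = -8 at compile time
Optimized: x = -8


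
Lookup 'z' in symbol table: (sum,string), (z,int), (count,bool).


Lookup 'z' → type int


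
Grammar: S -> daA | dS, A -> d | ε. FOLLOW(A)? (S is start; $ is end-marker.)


$ ∈ FOLLOW(S). For each A -> αBβ: add FIRST(β)\{ε} to FOLLOW(B); if β nullable, add FOLLOW(A).
FOLLOW(A) = {$}


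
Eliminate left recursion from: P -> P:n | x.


Left-recursive alternatives: P:n; non-recursive: x
Introduce P': P -> xP', P' -> :nP' | ε


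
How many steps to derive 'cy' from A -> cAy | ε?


Derivation: A => cAy => cy
Steps: 2


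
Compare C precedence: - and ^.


'-' is additive (level 9); '^' is bitwise XOR (level 4)
Higher level binds tighter
'-' has higher precedence than '^'


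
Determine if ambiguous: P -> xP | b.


right-linear, alternatives start with distinct terminals 'x' vs 'b': unique leftmost derivation
Unambiguous


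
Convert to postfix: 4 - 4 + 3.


Left to right (same or higher precedence on left)
Postfix: 4 4 - 3 +


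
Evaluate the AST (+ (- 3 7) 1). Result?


Evaluate inner: (- 3 7) = -4
Evaluate root: (+ -4 1) = -3
Result: -3


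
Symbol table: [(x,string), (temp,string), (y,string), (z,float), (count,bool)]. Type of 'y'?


Lookup 'y' → type string


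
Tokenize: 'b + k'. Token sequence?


Scan left to right, longest-match per lexeme
Tokens: ID(b), OP(+), ID(k)


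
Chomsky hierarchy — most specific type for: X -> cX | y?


Right-linear: every RHS is a terminal or a terminal followed by one nonterminal
Classification: Type 3 (Regular)


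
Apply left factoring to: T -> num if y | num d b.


Common prefix: 'num'
Factored: T -> num T', T' -> if y | d b


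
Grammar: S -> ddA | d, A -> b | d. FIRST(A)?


Per alternative of A: FIRST(b) = {b}; FIRST(d) = {d}
FIRST(A) = {b, d}


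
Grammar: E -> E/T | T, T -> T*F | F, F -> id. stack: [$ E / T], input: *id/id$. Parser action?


'*' can extend T; shift to build T -> T*F
Action: shift


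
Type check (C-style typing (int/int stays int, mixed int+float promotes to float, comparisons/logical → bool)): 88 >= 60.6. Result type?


Operand types: int >= float
Rule: comparison yields bool
Result type: bool


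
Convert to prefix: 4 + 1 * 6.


'*' binds tighter: tree is (+ 4 (* 1 6))
Prefix: + 4 * 1 6


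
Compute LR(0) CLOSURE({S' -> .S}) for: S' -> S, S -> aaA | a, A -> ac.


Start: S' -> .S
For each item with dot before a nonterminal B, add B -> .γ for every B-production
Closure: [S' -> .S, S -> .aaA, S -> .a]


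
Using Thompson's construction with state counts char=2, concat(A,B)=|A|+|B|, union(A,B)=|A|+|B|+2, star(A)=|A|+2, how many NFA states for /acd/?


Syntax tree has 3 char leaf(s), 0 union(s), 0 star(s)
chars contribute 3×2 = 6; each union adds +2; each star adds +2
Total: 6 + 0 + 0 = 6 states


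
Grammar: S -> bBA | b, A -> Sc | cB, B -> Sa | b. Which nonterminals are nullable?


A nonterminal is nullable iff some alternative derives ε (directly, or every symbol in it is nullable)
Nullable: {}


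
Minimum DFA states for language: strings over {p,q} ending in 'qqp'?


Track the longest suffix of input matching a prefix of 'qqp': 4 classes (prefixes of length 0..3)
Minimal DFA: 4 states


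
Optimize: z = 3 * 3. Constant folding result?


3 * 3 = 9 at compile time
Optimized: z = 9


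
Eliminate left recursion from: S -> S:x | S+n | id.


Left-recursive alternatives: S:x, S+n; non-recursive: id
Introduce S': S -> idS', S' -> :xS' | +nS' | ε


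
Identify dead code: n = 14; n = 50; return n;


first assignment to n is overwritten before any read
Dead: 'n = 14'


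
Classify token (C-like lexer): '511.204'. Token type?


Pattern: digits with a decimal point
Type: FLOAT_LITERAL


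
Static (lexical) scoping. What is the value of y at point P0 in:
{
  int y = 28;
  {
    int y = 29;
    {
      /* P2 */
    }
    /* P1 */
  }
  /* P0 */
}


y declared in the same block as P0
y = 28


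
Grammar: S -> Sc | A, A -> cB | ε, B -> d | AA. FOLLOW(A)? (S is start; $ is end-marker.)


$ ∈ FOLLOW(S). For each A -> αBβ: add FIRST(β)\{ε} to FOLLOW(B); if β nullable, add FOLLOW(A).
FOLLOW(A) = {$, c}


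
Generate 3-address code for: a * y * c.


Break into single-operator statements:
t1 = a * y
t2 = t1 * c


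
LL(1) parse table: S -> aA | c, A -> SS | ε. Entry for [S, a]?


For [S, a]: 'a' ∈ FIRST(aA)
Entry: S -> aA


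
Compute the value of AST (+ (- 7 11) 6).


Evaluate inner: (- 7 11) = -4
Evaluate root: (+ -4 6) = 2
Result: 2


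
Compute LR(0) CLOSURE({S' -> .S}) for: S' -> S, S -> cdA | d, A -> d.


Start: S' -> .S
For each item with dot before a nonterminal B, add B -> .γ for every B-production
Closure: [S' -> .S, S -> .cdA, S -> .d]


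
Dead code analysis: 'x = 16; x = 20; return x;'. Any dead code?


first assignment to x is overwritten before any read
Dead: 'x = 16'


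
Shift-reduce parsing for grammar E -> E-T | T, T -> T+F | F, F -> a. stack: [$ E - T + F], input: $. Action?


handle 'T+F' on top
Action: reduce (T -> T+F)


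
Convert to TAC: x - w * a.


Break into single-operator statements:
t1 = w * a
t2 = x - t1


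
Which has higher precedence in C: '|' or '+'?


'+' is additive (level 9); '|' is bitwise OR (level 3)
Higher level binds tighter
'+' has higher precedence than '|'


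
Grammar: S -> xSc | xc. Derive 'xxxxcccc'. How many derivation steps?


Derivation: S => xSc => xxScc => xxxSccc => xxxxcccc
Steps: 4


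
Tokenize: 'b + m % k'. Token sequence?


Scan left to right, longest-match per lexeme
Tokens: ID(b), OP(+), ID(m), OP(%), ID(k)


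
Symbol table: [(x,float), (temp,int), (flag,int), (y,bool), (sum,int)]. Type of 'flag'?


Lookup 'flag' → type int


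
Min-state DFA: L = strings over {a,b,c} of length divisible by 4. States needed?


Track length mod 4: states 0..3, accept at 0
Minimal DFA: 4 states


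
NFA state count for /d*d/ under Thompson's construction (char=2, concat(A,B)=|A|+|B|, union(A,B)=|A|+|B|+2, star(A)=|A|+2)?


Syntax tree has 2 char leaf(s), 0 union(s), 1 star(s)
chars contribute 2×2 = 4; each union adds +2; each star adds +2
Total: 4 + 0 + 2 = 6 states


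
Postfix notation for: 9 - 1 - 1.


Left to right (same or higher precedence on left)
Postfix: 9 1 - 1 -


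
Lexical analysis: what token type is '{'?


Pattern: delimiter/punctuation
Type: PUNCTUATION


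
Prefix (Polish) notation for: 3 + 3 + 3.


left-to-right (same/higher precedence on left): tree is (+ (+ 3 3) 3)
Prefix: + + 3 3 3


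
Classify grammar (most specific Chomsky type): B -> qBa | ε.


Single nonterminal LHS, but q^n a^n is not regular
Classification: Type 2 (Context-Free)


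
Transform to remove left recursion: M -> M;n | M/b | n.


Left-recursive alternatives: M;n, M/b; non-recursive: n
Introduce M': M -> nM', M' -> ;nM' | /bM' | ε


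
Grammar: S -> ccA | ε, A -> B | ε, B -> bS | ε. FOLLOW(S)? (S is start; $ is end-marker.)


$ ∈ FOLLOW(S). For each A -> αBβ: add FIRST(β)\{ε} to FOLLOW(B); if β nullable, add FOLLOW(A).
FOLLOW(S) = {$}


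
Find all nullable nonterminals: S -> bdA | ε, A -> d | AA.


A nonterminal is nullable iff some alternative derives ε (directly, or every symbol in it is nullable)
Nullable: {S}


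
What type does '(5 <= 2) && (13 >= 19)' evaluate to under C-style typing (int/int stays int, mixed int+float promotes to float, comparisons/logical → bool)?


Operand types: bool && bool
Rule: logical operators take bool operands and yield bool
Result type: bool


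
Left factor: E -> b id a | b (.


Common prefix: 'b'
Factored: E -> b E', E' -> id a | (


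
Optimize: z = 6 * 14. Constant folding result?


6 * 14 = 84 at compile time
Optimized: z = 84


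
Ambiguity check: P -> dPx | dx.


balanced d^n…x^n: each string has a unique parse
Unambiguous


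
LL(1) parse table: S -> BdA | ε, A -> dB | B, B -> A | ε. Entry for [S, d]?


For [S, d]: 'd' ∈ FIRST(BdA)
Entry: S -> BdA


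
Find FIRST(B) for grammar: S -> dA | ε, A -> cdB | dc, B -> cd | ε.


Per alternative of B: FIRST(cd) = {c}; FIRST(ε) = {ε}
FIRST(B) = {c, ε}


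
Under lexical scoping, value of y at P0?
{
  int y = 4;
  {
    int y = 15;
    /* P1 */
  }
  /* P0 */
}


y declared in the same block as P0
y = 4


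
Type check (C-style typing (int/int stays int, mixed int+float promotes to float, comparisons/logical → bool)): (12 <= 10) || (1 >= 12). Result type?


Operand types: bool || bool
Rule: logical operators take bool operands and yield bool
Result type: bool


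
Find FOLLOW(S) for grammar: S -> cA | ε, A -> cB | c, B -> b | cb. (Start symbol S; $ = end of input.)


$ ∈ FOLLOW(S). For each A -> αBβ: add FIRST(β)\{ε} to FOLLOW(B); if β nullable, add FOLLOW(A).
FOLLOW(S) = {$}


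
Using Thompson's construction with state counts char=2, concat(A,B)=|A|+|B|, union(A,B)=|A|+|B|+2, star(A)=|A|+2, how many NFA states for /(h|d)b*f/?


Syntax tree has 4 char leaf(s), 1 union(s), 1 star(s)
chars contribute 4×2 = 8; each union adds +2; each star adds +2
Total: 8 + 2 + 2 = 12 states


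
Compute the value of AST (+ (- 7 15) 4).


Evaluate inner: (- 7 15) = -8
Evaluate root: (+ -8 4) = -4
Result: -4


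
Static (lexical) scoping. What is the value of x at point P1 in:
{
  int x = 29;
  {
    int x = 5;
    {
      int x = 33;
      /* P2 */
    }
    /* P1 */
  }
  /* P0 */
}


x declared in the same block as P1
x = 5


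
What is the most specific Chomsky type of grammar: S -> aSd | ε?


Single nonterminal LHS, but a^n d^n is not regular
Classification: Type 2 (Context-Free)


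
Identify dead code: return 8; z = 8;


statement follows a return and is unreachable
Dead: 'z = 8'


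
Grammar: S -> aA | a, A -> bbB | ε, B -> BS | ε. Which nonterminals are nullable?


A nonterminal is nullable iff some alternative derives ε (directly, or every symbol in it is nullable)
Nullable: {A, B}


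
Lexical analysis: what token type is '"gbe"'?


Pattern: double-quoted sequence
Type: STRING_LITERAL


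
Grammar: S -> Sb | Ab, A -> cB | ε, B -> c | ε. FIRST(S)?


Per alternative of S: FIRST(Sb) = {b, c}; FIRST(Ab) = {b, c}
FIRST(S) = {b, c}


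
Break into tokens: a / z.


Scan left to right, longest-match per lexeme
Tokens: ID(a), OP(/), ID(z)


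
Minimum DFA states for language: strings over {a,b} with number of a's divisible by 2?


Track (count of a) mod 2: states 0..1, accept at 0
Minimal DFA: 2 states


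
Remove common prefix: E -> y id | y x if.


Common prefix: 'y'
Factored: E -> y E', E' -> id | x if


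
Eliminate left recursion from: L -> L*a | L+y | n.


Left-recursive alternatives: L*a, L+y; non-recursive: n
Introduce L': L -> nL', L' -> *aL' | +yL' | ε


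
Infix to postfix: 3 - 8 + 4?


Left to right (same or higher precedence on left)
Postfix: 3 8 - 4 +


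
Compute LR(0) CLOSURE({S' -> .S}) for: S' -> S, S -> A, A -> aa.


Start: S' -> .S
For each item with dot before a nonterminal B, add B -> .γ for every B-production
Closure: [S' -> .S, S -> .A, A -> .aa]


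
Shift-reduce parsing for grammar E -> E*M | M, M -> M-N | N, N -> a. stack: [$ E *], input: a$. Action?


no handle ('E*' is not any RHS); shift 'a'
Action: shift


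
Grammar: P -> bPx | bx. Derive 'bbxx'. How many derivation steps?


Derivation: P => bPx => bbxx
Steps: 2


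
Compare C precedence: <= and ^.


'<=' is relational (level 7); '^' is bitwise XOR (level 4)
Higher level binds tighter
'<=' has higher precedence than '^'


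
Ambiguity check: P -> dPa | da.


balanced d^n…a^n: each string has a unique parse
Unambiguous


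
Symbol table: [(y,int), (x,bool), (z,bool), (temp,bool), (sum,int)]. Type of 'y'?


Lookup 'y' → type int


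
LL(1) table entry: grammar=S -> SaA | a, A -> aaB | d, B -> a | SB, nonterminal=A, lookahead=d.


For [A, d]: 'd' ∈ FIRST(d)
Entry: A -> d


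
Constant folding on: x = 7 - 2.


7 - 2 = 5 at compile time
Optimized: x = 5


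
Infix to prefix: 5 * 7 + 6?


left-to-right (same/higher precedence on left): tree is (+ (* 5 7) 6)
Prefix: + * 5 7 6


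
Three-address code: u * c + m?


Break into single-operator statements:
t1 = u * c
t2 = t1 + m


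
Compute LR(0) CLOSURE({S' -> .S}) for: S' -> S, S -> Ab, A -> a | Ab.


Start: S' -> .S
For each item with dot before a nonterminal B, add B -> .γ for every B-production
Closure: [S' -> .S, S -> .Ab, A -> .a, A -> .Ab]


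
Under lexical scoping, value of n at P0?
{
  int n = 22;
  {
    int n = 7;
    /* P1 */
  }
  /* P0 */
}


n declared in the same block as P0
n = 22


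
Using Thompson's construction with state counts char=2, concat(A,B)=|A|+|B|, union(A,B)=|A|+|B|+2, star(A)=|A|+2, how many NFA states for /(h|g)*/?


Syntax tree has 2 char leaf(s), 1 union(s), 1 star(s)
chars contribute 2×2 = 4; each union adds +2; each star adds +2
Total: 4 + 2 + 2 = 8 states


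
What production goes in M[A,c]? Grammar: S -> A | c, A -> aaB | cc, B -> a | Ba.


For [A, c]: 'c' ∈ FIRST(cc)
Entry: A -> cc


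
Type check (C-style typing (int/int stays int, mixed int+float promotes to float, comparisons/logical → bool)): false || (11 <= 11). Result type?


Operand types: bool || bool
Rule: logical operators take bool operands and yield bool
Result type: bool


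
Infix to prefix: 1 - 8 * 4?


'*' binds tighter: tree is (- 1 (* 8 4))
Prefix: - 1 * 8 4


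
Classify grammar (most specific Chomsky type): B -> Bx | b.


Left-linear: every RHS is a terminal or one nonterminal followed by a terminal
Classification: Type 3 (Regular)


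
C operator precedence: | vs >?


'>' is relational (level 7); '|' is bitwise OR (level 3)
Higher level binds tighter
'>' has higher precedence than '|'


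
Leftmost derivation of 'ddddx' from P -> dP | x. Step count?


Derivation: P => dP => ddP => dddP => ddddP => ddddx
Steps: 5


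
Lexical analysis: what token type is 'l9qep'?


Pattern: letter/underscore followed by alphanumerics, not a keyword
Type: IDENTIFIER


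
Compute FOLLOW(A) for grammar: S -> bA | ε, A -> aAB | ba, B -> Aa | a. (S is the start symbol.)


$ ∈ FOLLOW(S). For each A -> αBβ: add FIRST(β)\{ε} to FOLLOW(B); if β nullable, add FOLLOW(A).
FOLLOW(A) = {$, a, b}


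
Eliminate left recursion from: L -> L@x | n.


Left-recursive alternatives: L@x; non-recursive: n
Introduce L': L -> nL', L' -> @xL' | ε


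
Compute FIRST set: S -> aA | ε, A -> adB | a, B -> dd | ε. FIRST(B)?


Per alternative of B: FIRST(dd) = {d}; FIRST(ε) = {ε}
FIRST(B) = {d, ε}


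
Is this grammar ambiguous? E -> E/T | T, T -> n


precedence layered via separate nonterminal T: deterministic
Unambiguous


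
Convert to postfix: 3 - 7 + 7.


Left to right (same or higher precedence on left)
Postfix: 3 7 - 7 +


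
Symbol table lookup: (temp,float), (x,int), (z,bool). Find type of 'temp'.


Lookup 'temp' → type float


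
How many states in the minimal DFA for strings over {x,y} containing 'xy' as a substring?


KMP-style automaton: 2 progress states + 1 absorbing accept = 3
Minimal DFA: 3 states


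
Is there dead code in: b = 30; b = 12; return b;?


first assignment to b is overwritten before any read
Dead: 'b = 30'


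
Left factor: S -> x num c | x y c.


Common prefix: 'x'
Factored: S -> x S', S' -> num c | y c


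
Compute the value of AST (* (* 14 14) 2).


Evaluate inner: (* 14 14) = 196
Evaluate root: (* 196 2) = 392
Result: 392


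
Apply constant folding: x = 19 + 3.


19 + 3 = 22 at compile time
Optimized: x = 22


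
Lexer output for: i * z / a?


Scan left to right, longest-match per lexeme
Tokens: ID(i), OP(*), ID(z), OP(/), ID(a)


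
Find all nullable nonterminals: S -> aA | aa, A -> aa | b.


A nonterminal is nullable iff some alternative derives ε (directly, or every symbol in it is nullable)
Nullable: {}


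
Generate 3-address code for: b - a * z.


Break into single-operator statements:
t1 = a * z
t2 = b - t1


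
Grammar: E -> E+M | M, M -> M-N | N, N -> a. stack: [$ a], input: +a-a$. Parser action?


'a' on top is the handle for N -> a
Action: reduce (N -> a)


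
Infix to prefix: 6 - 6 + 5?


left-to-right (same/higher precedence on left): tree is (+ (- 6 6) 5)
Prefix: + - 6 6 5


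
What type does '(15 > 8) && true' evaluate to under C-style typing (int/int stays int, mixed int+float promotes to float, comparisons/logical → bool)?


Operand types: bool && bool
Rule: logical operators take bool operands and yield bool
Result type: bool


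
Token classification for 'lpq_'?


Pattern: letter/underscore followed by alphanumerics, not a keyword
Type: IDENTIFIER


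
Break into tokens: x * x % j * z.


Scan left to right, longest-match per lexeme
Tokens: ID(x), OP(*), ID(x), OP(%), ID(j), OP(*), ID(z)


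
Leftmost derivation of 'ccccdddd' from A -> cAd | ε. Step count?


Derivation: A => cAd => ccAdd => cccAddd => ccccAdddd => ccccdddd
Steps: 5


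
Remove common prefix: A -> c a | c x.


Common prefix: 'c'
Factored: A -> c A', A' -> a | x


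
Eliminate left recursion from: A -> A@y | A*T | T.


Left-recursive alternatives: A@y, A*T; non-recursive: T
Introduce A': A -> TA', A' -> @yA' | *TA' | ε


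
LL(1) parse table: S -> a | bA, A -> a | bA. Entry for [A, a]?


For [A, a]: 'a' ∈ FIRST(a)
Entry: A -> a


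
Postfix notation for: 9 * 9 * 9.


Left to right (same or higher precedence on left)
Postfix: 9 9 * 9 *


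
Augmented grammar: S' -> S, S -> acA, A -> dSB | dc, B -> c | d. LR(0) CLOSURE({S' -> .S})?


Start: S' -> .S
For each item with dot before a nonterminal B, add B -> .γ for every B-production
Closure: [S' -> .S, S -> .acA]


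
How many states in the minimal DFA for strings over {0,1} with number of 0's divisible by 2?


Track (count of 0) mod 2: states 0..1, accept at 0
Minimal DFA: 2 states


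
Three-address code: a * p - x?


Break into single-operator statements:
t1 = a * p
t2 = t1 - x


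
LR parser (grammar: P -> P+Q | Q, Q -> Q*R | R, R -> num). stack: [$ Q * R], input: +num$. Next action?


handle 'Q*R' on top
Action: reduce (Q -> Q*R)


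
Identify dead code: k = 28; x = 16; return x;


k is assigned but never read
Dead: 'k = 28'


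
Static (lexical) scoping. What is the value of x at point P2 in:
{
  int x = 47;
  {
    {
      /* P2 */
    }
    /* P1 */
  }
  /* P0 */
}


P2's block does not declare x; resolves to the enclosing declaration at depth 0
x = 47


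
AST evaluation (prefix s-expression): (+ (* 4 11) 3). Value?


Evaluate inner: (* 4 11) = 44
Evaluate root: (+ 44 3) = 47
Result: 47


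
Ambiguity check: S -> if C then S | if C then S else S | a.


dangling else: 'if C then if C then a else a' parses two ways
Ambiguous


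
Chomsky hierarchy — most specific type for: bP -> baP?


LHS has context (more than one symbol) and |LHS| ≤ |RHS|
Classification: Type 1 (Context-Sensitive)


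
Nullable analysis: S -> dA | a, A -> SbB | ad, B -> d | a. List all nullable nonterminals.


A nonterminal is nullable iff some alternative derives ε (directly, or every symbol in it is nullable)
Nullable: {}


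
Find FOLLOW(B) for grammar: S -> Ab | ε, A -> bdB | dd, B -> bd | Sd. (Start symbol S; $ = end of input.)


$ ∈ FOLLOW(S). For each A -> αBβ: add FIRST(β)\{ε} to FOLLOW(B); if β nullable, add FOLLOW(A).
FOLLOW(B) = {b}


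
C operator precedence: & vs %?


'%' is multiplicative (level 10); '&' is bitwise AND (level 5)
Higher level binds tighter
'%' has higher precedence than '&'


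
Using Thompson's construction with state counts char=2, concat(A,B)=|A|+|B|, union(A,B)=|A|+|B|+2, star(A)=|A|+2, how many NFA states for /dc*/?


Syntax tree has 2 char leaf(s), 0 union(s), 1 star(s)
chars contribute 2×2 = 4; each union adds +2; each star adds +2
Total: 4 + 0 + 2 = 6 states


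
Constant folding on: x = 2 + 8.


2 + 8 = 10 at compile time
Optimized: x = 10


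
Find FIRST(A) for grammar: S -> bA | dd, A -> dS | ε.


Per alternative of A: FIRST(dS) = {d}; FIRST(ε) = {ε}
FIRST(A) = {d, ε}


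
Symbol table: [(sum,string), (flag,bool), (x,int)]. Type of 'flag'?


Lookup 'flag' → type bool


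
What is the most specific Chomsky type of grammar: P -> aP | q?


Right-linear: every RHS is a terminal or a terminal followed by one nonterminal
Classification: Type 3 (Regular)


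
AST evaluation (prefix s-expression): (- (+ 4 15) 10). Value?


Evaluate inner: (+ 4 15) = 19
Evaluate root: (- 19 10) = 9
Result: 9


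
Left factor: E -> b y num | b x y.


Common prefix: 'b'
Factored: E -> b E', E' -> y num | x y


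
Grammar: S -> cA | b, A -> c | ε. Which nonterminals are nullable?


A nonterminal is nullable iff some alternative derives ε (directly, or every symbol in it is nullable)
Nullable: {A}


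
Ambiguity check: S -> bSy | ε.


balanced b^n…y^n: each string has a unique parse
Unambiguous


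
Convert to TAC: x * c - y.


Break into single-operator statements:
t1 = x * c
t2 = t1 - y


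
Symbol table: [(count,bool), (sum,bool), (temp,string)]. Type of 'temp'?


Lookup 'temp' → type string


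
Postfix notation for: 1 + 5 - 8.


Left to right (same or higher precedence on left)
Postfix: 1 5 + 8 -


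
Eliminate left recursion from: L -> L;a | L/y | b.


Left-recursive alternatives: L;a, L/y; non-recursive: b
Introduce L': L -> bL', L' -> ;aL' | /yL' | ε


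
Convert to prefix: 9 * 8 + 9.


left-to-right (same/higher precedence on left): tree is (+ (* 9 8) 9)
Prefix: + * 9 8 9


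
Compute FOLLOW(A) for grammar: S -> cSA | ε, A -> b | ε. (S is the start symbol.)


$ ∈ FOLLOW(S). For each A -> αBβ: add FIRST(β)\{ε} to FOLLOW(B); if β nullable, add FOLLOW(A).
FOLLOW(A) = {$, b}


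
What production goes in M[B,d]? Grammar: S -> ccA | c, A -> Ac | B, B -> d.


For [B, d]: 'd' ∈ FIRST(d)
Entry: B -> d


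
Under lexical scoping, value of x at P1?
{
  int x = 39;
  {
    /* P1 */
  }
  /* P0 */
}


P1's block does not declare x; resolves to the enclosing declaration at depth 0
x = 39


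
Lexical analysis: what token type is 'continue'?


Pattern: reserved word
Type: KEYWORD


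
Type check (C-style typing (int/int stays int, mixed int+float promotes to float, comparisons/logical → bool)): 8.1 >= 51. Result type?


Operand types: float >= int
Rule: comparison yields bool
Result type: bool


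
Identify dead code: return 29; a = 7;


statement follows a return and is unreachable
Dead: 'a = 7'


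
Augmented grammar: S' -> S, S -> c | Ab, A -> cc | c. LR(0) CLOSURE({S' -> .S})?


Start: S' -> .S
For each item with dot before a nonterminal B, add B -> .γ for every B-production
Closure: [S' -> .S, S -> .c, S -> .Ab, A -> .cc, A -> .c]


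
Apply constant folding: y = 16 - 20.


16 - 20 = -4 at compile time
Optimized: y = -4


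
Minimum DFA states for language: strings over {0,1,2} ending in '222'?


Track the longest suffix of input matching a prefix of '222': 4 classes (prefixes of length 0..3)
Minimal DFA: 4 states


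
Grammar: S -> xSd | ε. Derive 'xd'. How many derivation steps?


Derivation: S => xSd => xd
Steps: 2


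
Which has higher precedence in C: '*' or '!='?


'*' is multiplicative (level 10); '!=' is equality (level 6)
Higher level binds tighter
'*' has higher precedence than '!='


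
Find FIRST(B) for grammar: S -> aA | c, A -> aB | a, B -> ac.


Per alternative of B: FIRST(ac) = {a}
FIRST(B) = {a}


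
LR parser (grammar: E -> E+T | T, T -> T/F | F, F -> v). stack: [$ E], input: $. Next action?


start symbol E on stack, input exhausted
Action: accept


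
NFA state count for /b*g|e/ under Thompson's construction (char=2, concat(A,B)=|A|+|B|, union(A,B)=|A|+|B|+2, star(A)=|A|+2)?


Syntax tree has 3 char leaf(s), 1 union(s), 1 star(s)
chars contribute 3×2 = 6; each union adds +2; each star adds +2
Total: 6 + 2 + 2 = 10 states


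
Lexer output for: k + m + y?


Scan left to right, longest-match per lexeme
Tokens: ID(k), OP(+), ID(m), OP(+), ID(y)


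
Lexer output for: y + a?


Scan left to right, longest-match per lexeme
Tokens: ID(y), OP(+), ID(a)


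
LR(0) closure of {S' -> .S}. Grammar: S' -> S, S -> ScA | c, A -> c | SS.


Start: S' -> .S
For each item with dot before a nonterminal B, add B -> .γ for every B-production
Closure: [S' -> .S, S -> .ScA, S -> .c]


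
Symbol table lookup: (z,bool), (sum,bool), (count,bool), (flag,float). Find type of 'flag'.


Lookup 'flag' → type float


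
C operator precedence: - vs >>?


'-' is additive (level 9); '>>' is shift (level 8)
Higher level binds tighter
'-' has higher precedence than '>>'


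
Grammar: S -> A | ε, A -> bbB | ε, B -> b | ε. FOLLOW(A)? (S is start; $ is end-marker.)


$ ∈ FOLLOW(S). For each A -> αBβ: add FIRST(β)\{ε} to FOLLOW(B); if β nullable, add FOLLOW(A).
FOLLOW(A) = {$}


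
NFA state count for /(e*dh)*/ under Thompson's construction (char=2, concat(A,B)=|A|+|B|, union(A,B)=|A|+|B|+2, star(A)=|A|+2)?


Syntax tree has 3 char leaf(s), 0 union(s), 2 star(s)
chars contribute 3×2 = 6; each union adds +2; each star adds +2
Total: 6 + 0 + 4 = 10 states


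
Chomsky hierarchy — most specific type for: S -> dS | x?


Right-linear: every RHS is a terminal or a terminal followed by one nonterminal
Classification: Type 3 (Regular)


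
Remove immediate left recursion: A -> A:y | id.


Left-recursive alternatives: A:y; non-recursive: id
Introduce A': A -> idA', A' -> :yA' | ε


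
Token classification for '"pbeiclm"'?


Pattern: double-quoted sequence
Type: STRING_LITERAL


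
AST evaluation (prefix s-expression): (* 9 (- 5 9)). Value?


Evaluate inner: (- 5 9) = -4
Evaluate root: (* 9 -4) = -36
Result: -36


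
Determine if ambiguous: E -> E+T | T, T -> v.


precedence layered via separate nonterminal T: deterministic
Unambiguous


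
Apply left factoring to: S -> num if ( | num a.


Common prefix: 'num'
Factored: S -> num S', S' -> if ( | a


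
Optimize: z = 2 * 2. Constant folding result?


2 * 2 = 4 at compile time
Optimized: z = 4


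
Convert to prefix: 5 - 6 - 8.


left-to-right (same/higher precedence on left): tree is (- (- 5 6) 8)
Prefix: - - 5 6 8


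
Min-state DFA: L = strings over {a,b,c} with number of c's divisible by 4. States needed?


Track (count of c) mod 4: states 0..3, accept at 0
Minimal DFA: 4 states


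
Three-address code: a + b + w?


Break into single-operator statements:
t1 = a + b
t2 = t1 + w


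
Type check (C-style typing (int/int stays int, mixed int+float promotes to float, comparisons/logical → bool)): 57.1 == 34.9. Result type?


Operand types: float == float
Rule: comparison yields bool
Result type: bool


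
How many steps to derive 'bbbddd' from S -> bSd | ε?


Derivation: S => bSd => bbSdd => bbbSddd => bbbddd
Steps: 4


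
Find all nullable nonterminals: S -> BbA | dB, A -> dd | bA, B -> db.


A nonterminal is nullable iff some alternative derives ε (directly, or every symbol in it is nullable)
Nullable: {}


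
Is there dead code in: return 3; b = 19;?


statement follows a return and is unreachable
Dead: 'b = 19'


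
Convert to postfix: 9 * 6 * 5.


Left to right (same or higher precedence on left)
Postfix: 9 6 * 5 *


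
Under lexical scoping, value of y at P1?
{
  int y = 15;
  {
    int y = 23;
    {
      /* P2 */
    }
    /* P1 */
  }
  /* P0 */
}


y declared in the same block as P1
y = 23


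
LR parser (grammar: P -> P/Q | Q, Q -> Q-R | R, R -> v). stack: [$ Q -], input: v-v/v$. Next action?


no handle; shift 'v'
Action: shift


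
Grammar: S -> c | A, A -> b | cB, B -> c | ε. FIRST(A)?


Per alternative of A: FIRST(b) = {b}; FIRST(cB) = {c}
FIRST(A) = {b, c}


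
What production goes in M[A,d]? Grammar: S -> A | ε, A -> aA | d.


For [A, d]: 'd' ∈ FIRST(d)
Entry: A -> d


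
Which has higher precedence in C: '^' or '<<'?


'<<' is shift (level 8); '^' is bitwise XOR (level 4)
Higher level binds tighter
'<<' has higher precedence than '^'


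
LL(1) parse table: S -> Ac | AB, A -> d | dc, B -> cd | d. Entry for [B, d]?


For [B, d]: 'd' ∈ FIRST(d)
Entry: B -> d


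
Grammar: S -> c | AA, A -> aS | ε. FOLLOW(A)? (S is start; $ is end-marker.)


$ ∈ FOLLOW(S). For each A -> αBβ: add FIRST(β)\{ε} to FOLLOW(B); if β nullable, add FOLLOW(A).
FOLLOW(A) = {$, a}


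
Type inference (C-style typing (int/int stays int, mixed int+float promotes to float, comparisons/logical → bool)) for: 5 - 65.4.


Operand types: int - float
Rule: mixed int/float promotes to float; int/int stays int
Result type: float


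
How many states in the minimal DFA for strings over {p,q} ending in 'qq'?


Track the longest suffix of input matching a prefix of 'qq': 3 classes (prefixes of length 0..2)
Minimal DFA: 3 states


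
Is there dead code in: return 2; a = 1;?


statement follows a return and is unreachable
Dead: 'a = 1'


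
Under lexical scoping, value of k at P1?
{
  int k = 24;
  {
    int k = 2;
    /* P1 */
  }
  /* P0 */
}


k declared in the same block as P1
k = 2


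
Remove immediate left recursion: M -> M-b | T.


Left-recursive alternatives: M-b; non-recursive: T
Introduce M': M -> TM', M' -> -bM' | ε


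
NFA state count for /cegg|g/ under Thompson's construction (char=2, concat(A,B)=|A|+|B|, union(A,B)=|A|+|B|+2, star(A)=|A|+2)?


Syntax tree has 5 char leaf(s), 1 union(s), 0 star(s)
chars contribute 5×2 = 10; each union adds +2; each star adds +2
Total: 10 + 2 + 0 = 12 states


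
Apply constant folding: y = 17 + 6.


17 + 6 = 23 at compile time
Optimized: y = 23


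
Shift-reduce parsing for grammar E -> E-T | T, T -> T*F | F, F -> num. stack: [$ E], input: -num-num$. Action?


shift '-' to continue E -> E-T
Action: shift


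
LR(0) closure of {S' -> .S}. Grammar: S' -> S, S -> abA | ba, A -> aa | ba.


Start: S' -> .S
For each item with dot before a nonterminal B, add B -> .γ for every B-production
Closure: [S' -> .S, S -> .abA, S -> .ba]


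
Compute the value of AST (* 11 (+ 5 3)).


Evaluate inner: (+ 5 3) = 8
Evaluate root: (* 11 8) = 88
Result: 88


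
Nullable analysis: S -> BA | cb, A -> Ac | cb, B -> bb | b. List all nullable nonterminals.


A nonterminal is nullable iff some alternative derives ε (directly, or every symbol in it is nullable)
Nullable: {}


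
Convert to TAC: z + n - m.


Break into single-operator statements:
t1 = z + n
t2 = t1 - m


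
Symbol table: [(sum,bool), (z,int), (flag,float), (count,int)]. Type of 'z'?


Lookup 'z' → type int


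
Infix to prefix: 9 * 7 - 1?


left-to-right (same/higher precedence on left): tree is (- (* 9 7) 1)
Prefix: - * 9 7 1


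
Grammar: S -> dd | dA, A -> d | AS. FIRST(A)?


Per alternative of A: FIRST(d) = {d}; FIRST(AS) = {d}
FIRST(A) = {d}


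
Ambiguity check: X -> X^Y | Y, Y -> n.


precedence layered via separate nonterminal Y: deterministic
Unambiguous


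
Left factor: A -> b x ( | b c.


Common prefix: 'b'
Factored: A -> b A', A' -> x ( | c


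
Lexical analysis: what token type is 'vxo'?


Pattern: letter/underscore followed by alphanumerics, not a keyword
Type: IDENTIFIER


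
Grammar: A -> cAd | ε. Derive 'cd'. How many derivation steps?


Derivation: A => cAd => cd
Steps: 2


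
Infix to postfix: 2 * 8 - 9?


Left to right (same or higher precedence on left)
Postfix: 2 8 * 9 -


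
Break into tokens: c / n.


Scan left to right, longest-match per lexeme
Tokens: ID(c), OP(/), ID(n)


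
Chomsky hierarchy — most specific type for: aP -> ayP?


LHS has context (more than one symbol) and |LHS| ≤ |RHS|
Classification: Type 1 (Context-Sensitive)


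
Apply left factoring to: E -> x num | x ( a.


Common prefix: 'x'
Factored: E -> x E', E' -> num | ( a


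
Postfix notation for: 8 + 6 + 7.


Left to right (same or higher precedence on left)
Postfix: 8 6 + 7 +


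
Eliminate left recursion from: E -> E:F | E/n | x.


Left-recursive alternatives: E:F, E/n; non-recursive: x
Introduce E': E -> xE', E' -> :FE' | /nE' | ε


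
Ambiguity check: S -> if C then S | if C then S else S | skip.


dangling else: 'if C then if C then skip else skip' parses two ways
Ambiguous


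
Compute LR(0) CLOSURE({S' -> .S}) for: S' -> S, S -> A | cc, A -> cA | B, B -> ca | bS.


Start: S' -> .S
For each item with dot before a nonterminal B, add B -> .γ for every B-production
Closure: [S' -> .S, S -> .A, S -> .cc, A -> .cA, A -> .B, B -> .ca, B -> .bS]


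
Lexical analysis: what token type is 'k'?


Pattern: letter/underscore followed by alphanumerics, not a keyword
Type: IDENTIFIER


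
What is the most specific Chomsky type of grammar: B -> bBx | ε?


Single nonterminal LHS, but b^n x^n is not regular
Classification: Type 2 (Context-Free)


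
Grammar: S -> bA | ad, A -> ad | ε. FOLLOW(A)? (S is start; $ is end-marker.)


$ ∈ FOLLOW(S). For each A -> αBβ: add FIRST(β)\{ε} to FOLLOW(B); if β nullable, add FOLLOW(A).
FOLLOW(A) = {$}


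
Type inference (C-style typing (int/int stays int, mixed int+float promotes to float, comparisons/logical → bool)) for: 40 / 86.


Operand types: int / int
Rule: mixed int/float promotes to float; int/int stays int
Result type: int


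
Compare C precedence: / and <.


'/' is multiplicative (level 10); '<' is relational (level 7)
Higher level binds tighter
'/' has higher precedence than '<'


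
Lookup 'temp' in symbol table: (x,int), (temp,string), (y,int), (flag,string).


Lookup 'temp' → type string


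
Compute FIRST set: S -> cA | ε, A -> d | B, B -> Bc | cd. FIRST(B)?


Per alternative of B: FIRST(Bc) = {c}; FIRST(cd) = {c}
FIRST(B) = {c}


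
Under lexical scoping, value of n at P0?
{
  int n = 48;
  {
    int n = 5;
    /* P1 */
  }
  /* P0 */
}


n declared in the same block as P0
n = 48


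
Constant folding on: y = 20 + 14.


20 + 14 = 34 at compile time
Optimized: y = 34


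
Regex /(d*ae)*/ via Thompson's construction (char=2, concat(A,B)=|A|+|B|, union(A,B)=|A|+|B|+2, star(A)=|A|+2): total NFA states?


Syntax tree has 3 char leaf(s), 0 union(s), 2 star(s)
chars contribute 3×2 = 6; each union adds +2; each star adds +2
Total: 6 + 0 + 4 = 10 states


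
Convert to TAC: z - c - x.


Break into single-operator statements:
t1 = z - c
t2 = t1 - x


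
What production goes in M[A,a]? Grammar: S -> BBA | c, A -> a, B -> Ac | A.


For [A, a]: 'a' ∈ FIRST(a)
Entry: A -> a


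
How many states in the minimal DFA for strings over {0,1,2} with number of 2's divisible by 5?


Track (count of 2) mod 5: states 0..4, accept at 0
Minimal DFA: 5 states


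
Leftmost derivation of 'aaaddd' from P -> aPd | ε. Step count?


Derivation: P => aPd => aaPdd => aaaPddd => aaaddd
Steps: 4


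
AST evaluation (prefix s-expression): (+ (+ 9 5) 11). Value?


Evaluate inner: (+ 9 5) = 14
Evaluate root: (+ 14 11) = 25
Result: 25


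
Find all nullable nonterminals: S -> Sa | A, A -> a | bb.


A nonterminal is nullable iff some alternative derives ε (directly, or every symbol in it is nullable)
Nullable: {}


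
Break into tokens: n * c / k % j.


Scan left to right, longest-match per lexeme
Tokens: ID(n), OP(*), ID(c), OP(/), ID(k), OP(%), ID(j)
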